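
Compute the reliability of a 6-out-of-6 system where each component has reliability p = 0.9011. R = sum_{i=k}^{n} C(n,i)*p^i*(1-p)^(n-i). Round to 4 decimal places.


k = 6, n = 6, p = 0.9011
i=6: C(6,6)=1 * 0.9011^6 * 0.0989^0 = 0.5354
R = sum of terms = 0.5354

0.5354


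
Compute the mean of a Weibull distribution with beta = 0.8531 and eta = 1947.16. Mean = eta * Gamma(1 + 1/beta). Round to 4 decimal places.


beta = 0.8531, eta = 1947.16
1/beta = 1.1722
1 + 1/beta = 2.1722
Gamma(2.1722) = 1.0855
Mean = 1947.16 * 1.0855
Mean = 2113.6328

2113.6328


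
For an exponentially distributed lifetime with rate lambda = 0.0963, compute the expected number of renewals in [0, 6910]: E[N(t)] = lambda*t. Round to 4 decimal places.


lambda = 0.0963
t = 6910
E[N(t)] = lambda * t
E[N(t)] = 0.0963 * 6910
E[N(t)] = 665.433

665.433


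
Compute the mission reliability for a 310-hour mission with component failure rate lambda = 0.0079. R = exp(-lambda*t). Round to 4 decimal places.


lambda = 0.0079
mission_time = 310
lambda * t = 0.0079 * 310 = 2.449
R = exp(-2.449)
R = 0.0864

0.0864


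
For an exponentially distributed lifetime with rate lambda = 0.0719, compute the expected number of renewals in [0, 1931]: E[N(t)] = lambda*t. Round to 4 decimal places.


lambda = 0.0719
t = 1931
E[N(t)] = lambda * t
E[N(t)] = 0.0719 * 1931
E[N(t)] = 138.8389

138.8389


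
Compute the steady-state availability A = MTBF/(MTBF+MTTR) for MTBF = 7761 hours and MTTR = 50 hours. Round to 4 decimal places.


MTBF = 7761
MTTR = 50
MTBF + MTTR = 7811
A = 7761 / 7811
A = 0.9936

0.9936


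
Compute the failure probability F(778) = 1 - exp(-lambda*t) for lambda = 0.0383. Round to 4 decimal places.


lambda = 0.0383, t = 778
lambda * t = 29.7974
exp(-29.7974) = 0.0
F(t) = 1 - 0.0
F(t) = 1.0

1.0


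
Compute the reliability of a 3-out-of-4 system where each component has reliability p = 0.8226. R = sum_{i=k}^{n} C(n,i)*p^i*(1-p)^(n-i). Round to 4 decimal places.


k = 3, n = 4, p = 0.8226
i=3: C(4,3)=4 * 0.8226^3 * 0.1774^1 = 0.395
i=4: C(4,4)=1 * 0.8226^4 * 0.1774^0 = 0.4579
R = sum of terms = 0.8529

0.8529


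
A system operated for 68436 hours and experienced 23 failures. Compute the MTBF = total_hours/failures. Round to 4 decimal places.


total_hours = 68436
failures = 23
MTBF = 68436 / 23
MTBF = 2975.4783

2975.4783


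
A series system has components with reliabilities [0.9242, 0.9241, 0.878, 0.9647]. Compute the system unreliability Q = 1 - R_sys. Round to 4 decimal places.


Components: [0.9242, 0.9241, 0.878, 0.9647]
After component 1: product = 0.9242
After component 2: product = 0.8541
After component 3: product = 0.7499
After component 4: product = 0.7234
R_sys = 0.7234
Q = 1 - 0.7234 = 0.2766

0.2766


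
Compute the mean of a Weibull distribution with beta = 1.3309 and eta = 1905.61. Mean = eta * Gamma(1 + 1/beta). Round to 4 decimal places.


beta = 1.3309, eta = 1905.61
1/beta = 0.7514
1 + 1/beta = 1.7514
Gamma(1.7514) = 0.9194
Mean = 1905.61 * 0.9194
Mean = 1751.9704

1751.9704


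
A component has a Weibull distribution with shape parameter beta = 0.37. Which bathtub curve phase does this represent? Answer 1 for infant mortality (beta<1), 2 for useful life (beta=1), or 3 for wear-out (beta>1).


beta = 0.37
Compare beta to 1:
beta < 1 => infant mortality (phase 1)
beta = 1 => useful life (phase 2)
beta > 1 => wear-out (phase 3)
Since beta = 0.37, this is infant mortality (decreasing failure rate)
Phase = 1

1


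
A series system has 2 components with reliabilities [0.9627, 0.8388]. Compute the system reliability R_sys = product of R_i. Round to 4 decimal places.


Components: [0.9627, 0.8388]
After component 1 (R=0.9627): product = 0.9627
After component 2 (R=0.8388): product = 0.8075
R_sys = 0.8075

0.8075


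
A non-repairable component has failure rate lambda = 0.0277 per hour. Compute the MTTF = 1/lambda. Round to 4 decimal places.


lambda = 0.0277
MTTF = 1 / 0.0277
MTTF = 36.1011

36.1011


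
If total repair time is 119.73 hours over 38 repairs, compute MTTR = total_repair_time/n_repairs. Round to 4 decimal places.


total_repair_time = 119.73
n_repairs = 38
MTTR = 119.73 / 38
MTTR = 3.1508

3.1508


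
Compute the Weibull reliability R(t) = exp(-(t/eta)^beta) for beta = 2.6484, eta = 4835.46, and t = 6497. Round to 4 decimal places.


beta = 2.6484, eta = 4835.46, t = 6497
t/eta = 6497 / 4835.46 = 1.3436
(t/eta)^beta = 1.3436^2.6484 = 2.1864
R(t) = exp(-2.1864)
R(t) = 0.1123

0.1123


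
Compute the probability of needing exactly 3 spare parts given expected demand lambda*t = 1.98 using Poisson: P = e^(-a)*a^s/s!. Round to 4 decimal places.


a = 1.98, s = 3
e^(-a) = e^(-1.98) = 0.1381
a^s = 1.98^3 = 7.7624
s! = 6
P = 0.1381 * 7.7624 / 6
P = 0.1786

0.1786


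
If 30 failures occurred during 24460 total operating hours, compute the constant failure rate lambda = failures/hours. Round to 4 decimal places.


failures = 30
total_hours = 24460
lambda = 30 / 24460
lambda = 0.0012

0.0012


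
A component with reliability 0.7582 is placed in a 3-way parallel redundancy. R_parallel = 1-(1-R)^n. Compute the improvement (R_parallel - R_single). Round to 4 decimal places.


R_single = 0.7582, n = 3
1 - R_single = 0.2418
(1 - R_single)^n = 0.2418^3 = 0.0141
R_parallel = 1 - 0.0141 = 0.9859
Improvement = 0.9859 - 0.7582
Improvement = 0.2277

0.2277


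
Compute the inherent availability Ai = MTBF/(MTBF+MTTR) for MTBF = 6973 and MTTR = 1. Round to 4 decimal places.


MTBF = 6973
MTTR = 1
MTBF + MTTR = 6974
Ai = 6973 / 6974
Ai = 0.9999

0.9999


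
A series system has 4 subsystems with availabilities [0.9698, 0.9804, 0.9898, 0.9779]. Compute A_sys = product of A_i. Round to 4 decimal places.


Subsystems: [0.9698, 0.9804, 0.9898, 0.9779]
After subsystem 1 (A=0.9698): product = 0.9698
After subsystem 2 (A=0.9804): product = 0.9508
After subsystem 3 (A=0.9898): product = 0.9411
After subsystem 4 (A=0.9779): product = 0.9203
A_sys = 0.9203

0.9203


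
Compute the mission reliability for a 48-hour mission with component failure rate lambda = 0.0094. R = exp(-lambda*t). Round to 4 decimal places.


lambda = 0.0094
mission_time = 48
lambda * t = 0.0094 * 48 = 0.4512
R = exp(-0.4512)
R = 0.6369

0.6369


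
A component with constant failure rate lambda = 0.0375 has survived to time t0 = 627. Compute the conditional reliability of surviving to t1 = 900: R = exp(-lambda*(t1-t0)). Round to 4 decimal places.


lambda = 0.0375
t0 = 627, t1 = 900
t1 - t0 = 273
lambda * (t1-t0) = 0.0375 * 273 = 10.2375
R = exp(-10.2375)
R = 0.0

0.0


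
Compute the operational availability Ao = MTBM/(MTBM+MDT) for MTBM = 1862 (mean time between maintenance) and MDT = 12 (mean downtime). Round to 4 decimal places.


MTBM = 1862
MDT = 12
MTBM + MDT = 1874
Ao = 1862 / 1874
Ao = 0.9936

0.9936


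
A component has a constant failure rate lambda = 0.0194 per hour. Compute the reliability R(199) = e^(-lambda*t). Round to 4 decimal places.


lambda = 0.0194
t = 199
lambda * t = 3.8606
R(t) = e^(-3.8606)
R(t) = 0.0211

0.0211


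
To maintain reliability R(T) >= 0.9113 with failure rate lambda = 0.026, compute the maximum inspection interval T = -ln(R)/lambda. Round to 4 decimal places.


R_target = 0.9113
lambda = 0.026
-ln(0.9113) = 0.0929
T = 0.0929 / 0.026
T = 3.5724

3.5724


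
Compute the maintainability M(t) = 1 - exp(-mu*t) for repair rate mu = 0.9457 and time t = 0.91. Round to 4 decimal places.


mu = 0.9457, t = 0.91
mu * t = 0.9457 * 0.91 = 0.8606
exp(-0.8606) = 0.4229
M(t) = 1 - 0.4229
M(t) = 0.5771

0.5771


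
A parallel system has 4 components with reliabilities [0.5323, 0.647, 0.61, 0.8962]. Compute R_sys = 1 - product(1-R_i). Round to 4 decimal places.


Components: [0.5323, 0.647, 0.61, 0.8962]
(1 - 0.5323) = 0.4677, running product = 0.4677
(1 - 0.647) = 0.353, running product = 0.1651
(1 - 0.61) = 0.39, running product = 0.0644
(1 - 0.8962) = 0.1038, running product = 0.0067
Product of (1-R_i) = 0.0067
R_sys = 1 - 0.0067 = 0.9933

0.9933


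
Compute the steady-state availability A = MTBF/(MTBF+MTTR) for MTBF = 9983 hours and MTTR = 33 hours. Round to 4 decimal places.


MTBF = 9983
MTTR = 33
MTBF + MTTR = 10016
A = 9983 / 10016
A = 0.9967

0.9967


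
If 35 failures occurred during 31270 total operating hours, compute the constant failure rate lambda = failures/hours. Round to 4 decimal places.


failures = 35
total_hours = 31270
lambda = 35 / 31270
lambda = 0.0011

0.0011


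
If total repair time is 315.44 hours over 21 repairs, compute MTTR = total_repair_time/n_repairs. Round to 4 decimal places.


total_repair_time = 315.44
n_repairs = 21
MTTR = 315.44 / 21
MTTR = 15.021

15.021


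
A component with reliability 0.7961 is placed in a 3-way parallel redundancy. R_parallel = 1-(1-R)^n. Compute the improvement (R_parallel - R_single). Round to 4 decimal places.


R_single = 0.7961, n = 3
1 - R_single = 0.2039
(1 - R_single)^n = 0.2039^3 = 0.0085
R_parallel = 1 - 0.0085 = 0.9915
Improvement = 0.9915 - 0.7961
Improvement = 0.1954

0.1954


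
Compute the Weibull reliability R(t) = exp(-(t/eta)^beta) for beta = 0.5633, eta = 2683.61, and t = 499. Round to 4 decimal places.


beta = 0.5633, eta = 2683.61, t = 499
t/eta = 499 / 2683.61 = 0.1859
(t/eta)^beta = 0.1859^0.5633 = 0.3877
R(t) = exp(-0.3877)
R(t) = 0.6786

0.6786


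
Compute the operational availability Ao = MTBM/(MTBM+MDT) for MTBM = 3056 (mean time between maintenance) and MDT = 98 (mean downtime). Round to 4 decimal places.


MTBM = 3056
MDT = 98
MTBM + MDT = 3154
Ao = 3056 / 3154
Ao = 0.9689

0.9689


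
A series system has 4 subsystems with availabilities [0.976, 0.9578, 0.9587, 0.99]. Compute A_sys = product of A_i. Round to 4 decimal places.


Subsystems: [0.976, 0.9578, 0.9587, 0.99]
After subsystem 1 (A=0.976): product = 0.976
After subsystem 2 (A=0.9578): product = 0.9348
After subsystem 3 (A=0.9587): product = 0.8962
After subsystem 4 (A=0.99): product = 0.8872
A_sys = 0.8872

0.8872


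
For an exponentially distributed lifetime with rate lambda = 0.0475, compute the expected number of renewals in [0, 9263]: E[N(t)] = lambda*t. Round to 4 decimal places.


lambda = 0.0475
t = 9263
E[N(t)] = lambda * t
E[N(t)] = 0.0475 * 9263
E[N(t)] = 439.9925

439.9925


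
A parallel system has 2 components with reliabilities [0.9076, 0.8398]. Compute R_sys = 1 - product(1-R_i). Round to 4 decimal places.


Components: [0.9076, 0.8398]
(1 - 0.9076) = 0.0924, running product = 0.0924
(1 - 0.8398) = 0.1602, running product = 0.0148
Product of (1-R_i) = 0.0148
R_sys = 1 - 0.0148 = 0.9852

0.9852


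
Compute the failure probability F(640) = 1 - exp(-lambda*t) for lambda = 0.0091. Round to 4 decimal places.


lambda = 0.0091, t = 640
lambda * t = 5.824
exp(-5.824) = 0.003
F(t) = 1 - 0.003
F(t) = 0.997

0.997


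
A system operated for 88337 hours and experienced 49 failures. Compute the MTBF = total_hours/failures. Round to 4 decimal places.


total_hours = 88337
failures = 49
MTBF = 88337 / 49
MTBF = 1802.7959

1802.7959


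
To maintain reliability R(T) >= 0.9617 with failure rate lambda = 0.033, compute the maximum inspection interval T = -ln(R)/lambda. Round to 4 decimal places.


R_target = 0.9617
lambda = 0.033
-ln(0.9617) = 0.0391
T = 0.0391 / 0.033
T = 1.1834

1.1834


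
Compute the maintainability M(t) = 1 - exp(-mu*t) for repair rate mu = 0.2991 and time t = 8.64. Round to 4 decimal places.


mu = 0.2991, t = 8.64
mu * t = 0.2991 * 8.64 = 2.5842
exp(-2.5842) = 0.0755
M(t) = 1 - 0.0755
M(t) = 0.9245

0.9245


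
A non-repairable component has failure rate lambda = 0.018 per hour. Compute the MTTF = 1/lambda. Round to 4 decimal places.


lambda = 0.018
MTTF = 1 / 0.018
MTTF = 55.5556

55.5556


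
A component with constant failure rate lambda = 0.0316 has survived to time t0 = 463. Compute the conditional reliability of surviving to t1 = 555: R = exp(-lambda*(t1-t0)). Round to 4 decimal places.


lambda = 0.0316
t0 = 463, t1 = 555
t1 - t0 = 92
lambda * (t1-t0) = 0.0316 * 92 = 2.9072
R = exp(-2.9072)
R = 0.0546

0.0546


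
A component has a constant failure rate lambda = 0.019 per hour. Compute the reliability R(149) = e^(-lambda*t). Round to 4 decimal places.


lambda = 0.019
t = 149
lambda * t = 2.831
R(t) = e^(-2.831)
R(t) = 0.059

0.059


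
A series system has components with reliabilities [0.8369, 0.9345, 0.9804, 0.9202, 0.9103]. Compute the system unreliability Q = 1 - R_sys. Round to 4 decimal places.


Components: [0.8369, 0.9345, 0.9804, 0.9202, 0.9103]
After component 1: product = 0.8369
After component 2: product = 0.7821
After component 3: product = 0.7668
After component 4: product = 0.7056
After component 5: product = 0.6423
R_sys = 0.6423
Q = 1 - 0.6423 = 0.3577

0.3577


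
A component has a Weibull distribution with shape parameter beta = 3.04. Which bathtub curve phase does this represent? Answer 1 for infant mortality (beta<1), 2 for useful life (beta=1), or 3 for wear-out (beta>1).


beta = 3.04
Compare beta to 1:
beta < 1 => infant mortality (phase 1)
beta = 1 => useful life (phase 2)
beta > 1 => wear-out (phase 3)
Since beta = 3.04, this is wear-out (increasing failure rate)
Phase = 3

3


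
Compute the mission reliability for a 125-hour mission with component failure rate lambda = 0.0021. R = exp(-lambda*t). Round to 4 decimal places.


lambda = 0.0021
mission_time = 125
lambda * t = 0.0021 * 125 = 0.2625
R = exp(-0.2625)
R = 0.7691

0.7691


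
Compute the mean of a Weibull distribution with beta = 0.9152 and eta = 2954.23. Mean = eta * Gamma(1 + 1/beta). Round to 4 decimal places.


beta = 0.9152, eta = 2954.23
1/beta = 1.0927
1 + 1/beta = 2.0927
Gamma(2.0927) = 1.0428
Mean = 2954.23 * 1.0428
Mean = 3080.6127

3080.6127


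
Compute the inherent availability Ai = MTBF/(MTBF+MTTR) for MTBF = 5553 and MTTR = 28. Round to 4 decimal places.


MTBF = 5553
MTTR = 28
MTBF + MTTR = 5581
Ai = 5553 / 5581
Ai = 0.995

0.995


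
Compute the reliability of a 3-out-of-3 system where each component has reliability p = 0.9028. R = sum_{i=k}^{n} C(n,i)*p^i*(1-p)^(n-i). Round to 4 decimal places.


k = 3, n = 3, p = 0.9028
i=3: C(3,3)=1 * 0.9028^3 * 0.0972^0 = 0.7358
R = sum of terms = 0.7358

0.7358


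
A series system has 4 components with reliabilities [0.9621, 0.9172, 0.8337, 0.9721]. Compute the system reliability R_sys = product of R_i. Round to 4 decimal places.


Components: [0.9621, 0.9172, 0.8337, 0.9721]
After component 1 (R=0.9621): product = 0.9621
After component 2 (R=0.9172): product = 0.8824
After component 3 (R=0.8337): product = 0.7357
After component 4 (R=0.9721): product = 0.7152
R_sys = 0.7152

0.7152


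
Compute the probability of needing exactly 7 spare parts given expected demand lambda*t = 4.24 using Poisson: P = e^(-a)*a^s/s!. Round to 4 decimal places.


a = 4.24, s = 7
e^(-a) = e^(-4.24) = 0.0144
a^s = 4.24^7 = 24635.4782
s! = 5040
P = 0.0144 * 24635.4782 / 5040
P = 0.0704

0.0704


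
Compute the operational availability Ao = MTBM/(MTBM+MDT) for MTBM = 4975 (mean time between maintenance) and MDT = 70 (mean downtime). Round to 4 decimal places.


MTBM = 4975
MDT = 70
MTBM + MDT = 5045
Ao = 4975 / 5045
Ao = 0.9861

0.9861


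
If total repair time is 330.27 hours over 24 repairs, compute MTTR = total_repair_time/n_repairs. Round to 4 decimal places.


total_repair_time = 330.27
n_repairs = 24
MTTR = 330.27 / 24
MTTR = 13.7612

13.7612


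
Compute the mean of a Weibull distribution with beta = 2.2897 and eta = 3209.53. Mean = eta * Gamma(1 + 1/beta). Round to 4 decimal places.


beta = 2.2897, eta = 3209.53
1/beta = 0.4367
1 + 1/beta = 1.4367
Gamma(1.4367) = 0.8859
Mean = 3209.53 * 0.8859
Mean = 2843.2289

2843.2289


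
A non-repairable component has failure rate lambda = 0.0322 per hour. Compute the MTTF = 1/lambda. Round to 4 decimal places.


lambda = 0.0322
MTTF = 1 / 0.0322
MTTF = 31.0559

31.0559


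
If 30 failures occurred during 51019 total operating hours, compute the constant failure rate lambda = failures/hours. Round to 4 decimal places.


failures = 30
total_hours = 51019
lambda = 30 / 51019
lambda = 0.0006

0.0006


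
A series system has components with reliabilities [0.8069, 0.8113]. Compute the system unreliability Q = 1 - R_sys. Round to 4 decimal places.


Components: [0.8069, 0.8113]
After component 1: product = 0.8069
After component 2: product = 0.6546
R_sys = 0.6546
Q = 1 - 0.6546 = 0.3454

0.3454


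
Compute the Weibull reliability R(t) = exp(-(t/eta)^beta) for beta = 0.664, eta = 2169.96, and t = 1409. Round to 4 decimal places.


beta = 0.664, eta = 2169.96, t = 1409
t/eta = 1409 / 2169.96 = 0.6493
(t/eta)^beta = 0.6493^0.664 = 0.7507
R(t) = exp(-0.7507)
R(t) = 0.472

0.472


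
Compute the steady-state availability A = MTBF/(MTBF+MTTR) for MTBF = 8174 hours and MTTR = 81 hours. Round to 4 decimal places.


MTBF = 8174
MTTR = 81
MTBF + MTTR = 8255
A = 8174 / 8255
A = 0.9902

0.9902


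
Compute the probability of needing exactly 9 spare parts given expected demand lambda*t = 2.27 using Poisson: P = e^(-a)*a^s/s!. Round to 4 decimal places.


a = 2.27, s = 9
e^(-a) = e^(-2.27) = 0.1033
a^s = 2.27^9 = 1600.4154
s! = 362880
P = 0.1033 * 1600.4154 / 362880
P = 0.0005

0.0005


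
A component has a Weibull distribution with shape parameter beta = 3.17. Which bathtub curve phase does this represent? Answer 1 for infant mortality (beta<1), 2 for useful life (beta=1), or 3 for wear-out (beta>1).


beta = 3.17
Compare beta to 1:
beta < 1 => infant mortality (phase 1)
beta = 1 => useful life (phase 2)
beta > 1 => wear-out (phase 3)
Since beta = 3.17, this is wear-out (increasing failure rate)
Phase = 3

3


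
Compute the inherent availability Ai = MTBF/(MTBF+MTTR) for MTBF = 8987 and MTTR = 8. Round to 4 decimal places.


MTBF = 8987
MTTR = 8
MTBF + MTTR = 8995
Ai = 8987 / 8995
Ai = 0.9991

0.9991


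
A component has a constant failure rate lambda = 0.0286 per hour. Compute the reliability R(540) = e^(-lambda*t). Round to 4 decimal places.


lambda = 0.0286
t = 540
lambda * t = 15.444
R(t) = e^(-15.444)
R(t) = 0.0

0.0


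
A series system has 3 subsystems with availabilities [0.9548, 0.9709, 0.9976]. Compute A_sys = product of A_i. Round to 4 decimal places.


Subsystems: [0.9548, 0.9709, 0.9976]
After subsystem 1 (A=0.9548): product = 0.9548
After subsystem 2 (A=0.9709): product = 0.927
After subsystem 3 (A=0.9976): product = 0.9248
A_sys = 0.9248

0.9248


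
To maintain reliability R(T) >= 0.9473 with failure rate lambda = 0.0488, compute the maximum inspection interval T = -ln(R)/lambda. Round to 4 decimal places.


R_target = 0.9473
lambda = 0.0488
-ln(0.9473) = 0.0541
T = 0.0541 / 0.0488
T = 1.1094

1.1094


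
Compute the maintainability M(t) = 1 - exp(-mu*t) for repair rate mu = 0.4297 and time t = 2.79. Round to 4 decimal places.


mu = 0.4297, t = 2.79
mu * t = 0.4297 * 2.79 = 1.1989
exp(-1.1989) = 0.3015
M(t) = 1 - 0.3015
M(t) = 0.6985

0.6985


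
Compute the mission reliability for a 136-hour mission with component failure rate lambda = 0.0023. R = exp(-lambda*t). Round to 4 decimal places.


lambda = 0.0023
mission_time = 136
lambda * t = 0.0023 * 136 = 0.3128
R = exp(-0.3128)
R = 0.7314

0.7314


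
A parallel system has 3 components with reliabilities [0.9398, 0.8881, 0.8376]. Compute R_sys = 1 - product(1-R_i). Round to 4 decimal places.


Components: [0.9398, 0.8881, 0.8376]
(1 - 0.9398) = 0.0602, running product = 0.0602
(1 - 0.8881) = 0.1119, running product = 0.0067
(1 - 0.8376) = 0.1624, running product = 0.0011
Product of (1-R_i) = 0.0011
R_sys = 1 - 0.0011 = 0.9989

0.9989


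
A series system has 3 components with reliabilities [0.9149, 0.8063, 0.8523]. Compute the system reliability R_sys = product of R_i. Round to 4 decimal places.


Components: [0.9149, 0.8063, 0.8523]
After component 1 (R=0.9149): product = 0.9149
After component 2 (R=0.8063): product = 0.7377
After component 3 (R=0.8523): product = 0.6287
R_sys = 0.6287

0.6287


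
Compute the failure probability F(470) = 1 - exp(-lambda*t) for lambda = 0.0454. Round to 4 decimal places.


lambda = 0.0454, t = 470
lambda * t = 21.338
exp(-21.338) = 0.0
F(t) = 1 - 0.0
F(t) = 1.0

1.0


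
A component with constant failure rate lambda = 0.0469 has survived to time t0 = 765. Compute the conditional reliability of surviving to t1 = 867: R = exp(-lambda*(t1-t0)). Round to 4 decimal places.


lambda = 0.0469
t0 = 765, t1 = 867
t1 - t0 = 102
lambda * (t1-t0) = 0.0469 * 102 = 4.7838
R = exp(-4.7838)
R = 0.0084

0.0084


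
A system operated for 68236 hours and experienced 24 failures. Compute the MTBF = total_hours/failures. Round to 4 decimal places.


total_hours = 68236
failures = 24
MTBF = 68236 / 24
MTBF = 2843.1667

2843.1667


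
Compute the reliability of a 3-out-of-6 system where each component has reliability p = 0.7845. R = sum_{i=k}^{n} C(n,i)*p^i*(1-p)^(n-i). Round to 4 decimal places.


k = 3, n = 6, p = 0.7845
i=3: C(6,3)=20 * 0.7845^3 * 0.2155^3 = 0.0966
i=4: C(6,4)=15 * 0.7845^4 * 0.2155^2 = 0.2639
i=5: C(6,5)=6 * 0.7845^5 * 0.2155^1 = 0.3842
i=6: C(6,6)=1 * 0.7845^6 * 0.2155^0 = 0.2331
R = sum of terms = 0.9778

0.9778


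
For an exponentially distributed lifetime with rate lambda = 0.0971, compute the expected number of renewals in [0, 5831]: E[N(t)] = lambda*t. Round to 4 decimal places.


lambda = 0.0971
t = 5831
E[N(t)] = lambda * t
E[N(t)] = 0.0971 * 5831
E[N(t)] = 566.1901

566.1901


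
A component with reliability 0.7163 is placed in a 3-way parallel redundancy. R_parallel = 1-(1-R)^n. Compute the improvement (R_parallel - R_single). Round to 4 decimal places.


R_single = 0.7163, n = 3
1 - R_single = 0.2837
(1 - R_single)^n = 0.2837^3 = 0.0228
R_parallel = 1 - 0.0228 = 0.9772
Improvement = 0.9772 - 0.7163
Improvement = 0.2609

0.2609


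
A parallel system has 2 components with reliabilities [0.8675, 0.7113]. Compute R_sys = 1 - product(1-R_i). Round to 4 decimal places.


Components: [0.8675, 0.7113]
(1 - 0.8675) = 0.1325, running product = 0.1325
(1 - 0.7113) = 0.2887, running product = 0.0383
Product of (1-R_i) = 0.0383
R_sys = 1 - 0.0383 = 0.9617

0.9617


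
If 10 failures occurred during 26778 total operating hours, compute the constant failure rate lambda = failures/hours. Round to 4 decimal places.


failures = 10
total_hours = 26778
lambda = 10 / 26778
lambda = 0.0004

0.0004


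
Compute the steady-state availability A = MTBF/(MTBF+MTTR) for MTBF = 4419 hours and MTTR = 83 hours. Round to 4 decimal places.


MTBF = 4419
MTTR = 83
MTBF + MTTR = 4502
A = 4419 / 4502
A = 0.9816

0.9816


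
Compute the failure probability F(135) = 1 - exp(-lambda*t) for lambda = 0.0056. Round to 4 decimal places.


lambda = 0.0056, t = 135
lambda * t = 0.756
exp(-0.756) = 0.4695
F(t) = 1 - 0.4695
F(t) = 0.5305

0.5305


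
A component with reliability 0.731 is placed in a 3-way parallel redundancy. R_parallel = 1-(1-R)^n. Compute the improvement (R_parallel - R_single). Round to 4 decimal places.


R_single = 0.731, n = 3
1 - R_single = 0.269
(1 - R_single)^n = 0.269^3 = 0.0195
R_parallel = 1 - 0.0195 = 0.9805
Improvement = 0.9805 - 0.731
Improvement = 0.2495

0.2495


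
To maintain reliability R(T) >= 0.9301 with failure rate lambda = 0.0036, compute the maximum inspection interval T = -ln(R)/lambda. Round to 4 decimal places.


R_target = 0.9301
lambda = 0.0036
-ln(0.9301) = 0.0725
T = 0.0725 / 0.0036
T = 20.1287

20.1287


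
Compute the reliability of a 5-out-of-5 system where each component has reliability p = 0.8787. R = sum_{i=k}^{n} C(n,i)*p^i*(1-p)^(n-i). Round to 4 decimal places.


k = 5, n = 5, p = 0.8787
i=5: C(5,5)=1 * 0.8787^5 * 0.1213^0 = 0.5238
R = sum of terms = 0.5238

0.5238


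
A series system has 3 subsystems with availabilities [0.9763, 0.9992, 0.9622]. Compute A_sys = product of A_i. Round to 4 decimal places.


Subsystems: [0.9763, 0.9992, 0.9622]
After subsystem 1 (A=0.9763): product = 0.9763
After subsystem 2 (A=0.9992): product = 0.9755
After subsystem 3 (A=0.9622): product = 0.9386
A_sys = 0.9386

0.9386


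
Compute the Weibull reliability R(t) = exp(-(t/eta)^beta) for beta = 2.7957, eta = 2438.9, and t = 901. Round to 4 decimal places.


beta = 2.7957, eta = 2438.9, t = 901
t/eta = 901 / 2438.9 = 0.3694
(t/eta)^beta = 0.3694^2.7957 = 0.0618
R(t) = exp(-0.0618)
R(t) = 0.9401

0.9401


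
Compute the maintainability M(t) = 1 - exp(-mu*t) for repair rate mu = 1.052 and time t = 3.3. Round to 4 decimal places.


mu = 1.052, t = 3.3
mu * t = 1.052 * 3.3 = 3.4716
exp(-3.4716) = 0.0311
M(t) = 1 - 0.0311
M(t) = 0.9689

0.9689


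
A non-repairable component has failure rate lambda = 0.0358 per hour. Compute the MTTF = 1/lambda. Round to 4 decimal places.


lambda = 0.0358
MTTF = 1 / 0.0358
MTTF = 27.933

27.933


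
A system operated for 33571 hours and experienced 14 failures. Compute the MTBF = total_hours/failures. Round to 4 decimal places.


total_hours = 33571
failures = 14
MTBF = 33571 / 14
MTBF = 2397.9286

2397.9286


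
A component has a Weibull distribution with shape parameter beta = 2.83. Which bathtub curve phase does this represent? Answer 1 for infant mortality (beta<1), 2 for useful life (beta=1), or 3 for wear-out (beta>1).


beta = 2.83
Compare beta to 1:
beta < 1 => infant mortality (phase 1)
beta = 1 => useful life (phase 2)
beta > 1 => wear-out (phase 3)
Since beta = 2.83, this is wear-out (increasing failure rate)
Phase = 3

3


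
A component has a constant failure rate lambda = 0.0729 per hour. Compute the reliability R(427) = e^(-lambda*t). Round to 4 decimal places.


lambda = 0.0729
t = 427
lambda * t = 31.1283
R(t) = e^(-31.1283)
R(t) = 0.0

0.0


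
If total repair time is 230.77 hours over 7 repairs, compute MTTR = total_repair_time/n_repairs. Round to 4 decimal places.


total_repair_time = 230.77
n_repairs = 7
MTTR = 230.77 / 7
MTTR = 32.9671

32.9671


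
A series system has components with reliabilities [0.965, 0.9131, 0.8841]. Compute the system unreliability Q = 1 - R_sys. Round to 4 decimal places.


Components: [0.965, 0.9131, 0.8841]
After component 1: product = 0.965
After component 2: product = 0.8811
After component 3: product = 0.779
R_sys = 0.779
Q = 1 - 0.779 = 0.221

0.221


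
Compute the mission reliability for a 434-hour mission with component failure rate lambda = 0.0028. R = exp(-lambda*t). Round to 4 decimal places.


lambda = 0.0028
mission_time = 434
lambda * t = 0.0028 * 434 = 1.2152
R = exp(-1.2152)
R = 0.2967

0.2967


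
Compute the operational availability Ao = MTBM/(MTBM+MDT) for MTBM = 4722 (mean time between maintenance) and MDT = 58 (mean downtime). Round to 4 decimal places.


MTBM = 4722
MDT = 58
MTBM + MDT = 4780
Ao = 4722 / 4780
Ao = 0.9879

0.9879


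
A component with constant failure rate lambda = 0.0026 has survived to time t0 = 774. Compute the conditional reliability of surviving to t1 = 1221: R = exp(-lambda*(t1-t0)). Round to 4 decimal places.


lambda = 0.0026
t0 = 774, t1 = 1221
t1 - t0 = 447
lambda * (t1-t0) = 0.0026 * 447 = 1.1622
R = exp(-1.1622)
R = 0.3128

0.3128


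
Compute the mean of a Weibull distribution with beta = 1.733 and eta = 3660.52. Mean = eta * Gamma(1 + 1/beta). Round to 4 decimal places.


beta = 1.733, eta = 3660.52
1/beta = 0.577
1 + 1/beta = 1.577
Gamma(1.577) = 0.8911
Mean = 3660.52 * 0.8911
Mean = 3262.0194

3262.0194


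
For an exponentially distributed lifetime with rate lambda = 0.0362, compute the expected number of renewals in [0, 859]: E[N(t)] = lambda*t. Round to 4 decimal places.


lambda = 0.0362
t = 859
E[N(t)] = lambda * t
E[N(t)] = 0.0362 * 859
E[N(t)] = 31.0958

31.0958


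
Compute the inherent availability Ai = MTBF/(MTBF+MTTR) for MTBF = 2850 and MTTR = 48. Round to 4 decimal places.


MTBF = 2850
MTTR = 48
MTBF + MTTR = 2898
Ai = 2850 / 2898
Ai = 0.9834

0.9834


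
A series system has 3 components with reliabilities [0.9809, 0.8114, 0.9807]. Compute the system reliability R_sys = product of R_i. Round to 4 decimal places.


Components: [0.9809, 0.8114, 0.9807]
After component 1 (R=0.9809): product = 0.9809
After component 2 (R=0.8114): product = 0.7959
After component 3 (R=0.9807): product = 0.7805
R_sys = 0.7805

0.7805


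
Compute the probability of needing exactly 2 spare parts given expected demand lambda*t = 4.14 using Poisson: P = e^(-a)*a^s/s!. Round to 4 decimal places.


a = 4.14, s = 2
e^(-a) = e^(-4.14) = 0.0159
a^s = 4.14^2 = 17.1396
s! = 2
P = 0.0159 * 17.1396 / 2
P = 0.1365

0.1365


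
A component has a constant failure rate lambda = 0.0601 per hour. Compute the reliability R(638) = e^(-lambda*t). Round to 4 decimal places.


lambda = 0.0601
t = 638
lambda * t = 38.3438
R(t) = e^(-38.3438)
R(t) = 0.0

0.0


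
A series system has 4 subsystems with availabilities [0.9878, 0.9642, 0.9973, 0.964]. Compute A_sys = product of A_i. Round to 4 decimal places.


Subsystems: [0.9878, 0.9642, 0.9973, 0.964]
After subsystem 1 (A=0.9878): product = 0.9878
After subsystem 2 (A=0.9642): product = 0.9524
After subsystem 3 (A=0.9973): product = 0.9499
After subsystem 4 (A=0.964): product = 0.9157
A_sys = 0.9157

0.9157


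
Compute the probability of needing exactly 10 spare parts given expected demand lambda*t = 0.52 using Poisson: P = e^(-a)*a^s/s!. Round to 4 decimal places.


a = 0.52, s = 10
e^(-a) = e^(-0.52) = 0.5945
a^s = 0.52^10 = 0.0014
s! = 3628800
P = 0.5945 * 0.0014 / 3628800
P = 0.0

0.0


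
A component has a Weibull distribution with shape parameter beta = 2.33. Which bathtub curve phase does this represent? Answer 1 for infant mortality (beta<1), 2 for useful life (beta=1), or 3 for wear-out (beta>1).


beta = 2.33
Compare beta to 1:
beta < 1 => infant mortality (phase 1)
beta = 1 => useful life (phase 2)
beta > 1 => wear-out (phase 3)
Since beta = 2.33, this is wear-out (increasing failure rate)
Phase = 3

3


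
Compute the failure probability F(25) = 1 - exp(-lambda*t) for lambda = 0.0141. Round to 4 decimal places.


lambda = 0.0141, t = 25
lambda * t = 0.3525
exp(-0.3525) = 0.7029
F(t) = 1 - 0.7029
F(t) = 0.2971

0.2971


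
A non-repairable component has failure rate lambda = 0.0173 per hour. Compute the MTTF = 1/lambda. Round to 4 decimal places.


lambda = 0.0173
MTTF = 1 / 0.0173
MTTF = 57.8035

57.8035


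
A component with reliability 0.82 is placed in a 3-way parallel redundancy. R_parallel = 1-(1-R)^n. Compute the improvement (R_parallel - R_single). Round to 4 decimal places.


R_single = 0.82, n = 3
1 - R_single = 0.18
(1 - R_single)^n = 0.18^3 = 0.0058
R_parallel = 1 - 0.0058 = 0.9942
Improvement = 0.9942 - 0.82
Improvement = 0.1742

0.1742


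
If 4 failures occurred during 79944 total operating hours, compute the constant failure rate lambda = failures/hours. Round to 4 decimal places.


failures = 4
total_hours = 79944
lambda = 4 / 79944
lambda = 0.0001

0.0001


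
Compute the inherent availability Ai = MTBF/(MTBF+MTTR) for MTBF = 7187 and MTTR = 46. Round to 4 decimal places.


MTBF = 7187
MTTR = 46
MTBF + MTTR = 7233
Ai = 7187 / 7233
Ai = 0.9936

0.9936


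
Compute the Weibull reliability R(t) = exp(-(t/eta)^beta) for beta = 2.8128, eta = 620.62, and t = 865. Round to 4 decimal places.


beta = 2.8128, eta = 620.62, t = 865
t/eta = 865 / 620.62 = 1.3938
(t/eta)^beta = 1.3938^2.8128 = 2.5444
R(t) = exp(-2.5444)
R(t) = 0.0785

0.0785


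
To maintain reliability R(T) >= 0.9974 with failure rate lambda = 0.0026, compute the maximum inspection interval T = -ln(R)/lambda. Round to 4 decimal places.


R_target = 0.9974
lambda = 0.0026
-ln(0.9974) = 0.0026
T = 0.0026 / 0.0026
T = 1.0013

1.0013


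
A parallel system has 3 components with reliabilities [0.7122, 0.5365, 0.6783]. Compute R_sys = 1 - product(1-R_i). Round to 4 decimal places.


Components: [0.7122, 0.5365, 0.6783]
(1 - 0.7122) = 0.2878, running product = 0.2878
(1 - 0.5365) = 0.4635, running product = 0.1334
(1 - 0.6783) = 0.3217, running product = 0.0429
Product of (1-R_i) = 0.0429
R_sys = 1 - 0.0429 = 0.9571

0.9571


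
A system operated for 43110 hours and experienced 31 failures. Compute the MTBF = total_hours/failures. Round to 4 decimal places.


total_hours = 43110
failures = 31
MTBF = 43110 / 31
MTBF = 1390.6452

1390.6452


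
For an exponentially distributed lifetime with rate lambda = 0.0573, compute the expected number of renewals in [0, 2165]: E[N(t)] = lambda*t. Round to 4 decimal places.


lambda = 0.0573
t = 2165
E[N(t)] = lambda * t
E[N(t)] = 0.0573 * 2165
E[N(t)] = 124.0545

124.0545


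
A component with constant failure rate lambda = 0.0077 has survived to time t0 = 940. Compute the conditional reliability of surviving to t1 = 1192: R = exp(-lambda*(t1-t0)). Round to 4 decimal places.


lambda = 0.0077
t0 = 940, t1 = 1192
t1 - t0 = 252
lambda * (t1-t0) = 0.0077 * 252 = 1.9404
R = exp(-1.9404)
R = 0.1436

0.1436


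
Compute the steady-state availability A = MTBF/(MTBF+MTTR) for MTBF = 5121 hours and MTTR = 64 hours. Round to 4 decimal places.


MTBF = 5121
MTTR = 64
MTBF + MTTR = 5185
A = 5121 / 5185
A = 0.9877

0.9877


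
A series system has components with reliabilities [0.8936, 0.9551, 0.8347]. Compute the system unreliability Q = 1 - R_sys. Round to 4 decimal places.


Components: [0.8936, 0.9551, 0.8347]
After component 1: product = 0.8936
After component 2: product = 0.8535
After component 3: product = 0.7124
R_sys = 0.7124
Q = 1 - 0.7124 = 0.2876

0.2876


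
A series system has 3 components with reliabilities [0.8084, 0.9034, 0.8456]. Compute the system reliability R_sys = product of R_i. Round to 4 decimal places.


Components: [0.8084, 0.9034, 0.8456]
After component 1 (R=0.8084): product = 0.8084
After component 2 (R=0.9034): product = 0.7303
After component 3 (R=0.8456): product = 0.6175
R_sys = 0.6175

0.6175


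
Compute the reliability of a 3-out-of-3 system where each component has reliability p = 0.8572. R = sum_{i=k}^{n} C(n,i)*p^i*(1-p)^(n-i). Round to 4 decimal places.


k = 3, n = 3, p = 0.8572
i=3: C(3,3)=1 * 0.8572^3 * 0.1428^0 = 0.6299
R = sum of terms = 0.6299

0.6299


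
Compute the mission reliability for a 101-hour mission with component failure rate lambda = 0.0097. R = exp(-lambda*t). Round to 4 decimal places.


lambda = 0.0097
mission_time = 101
lambda * t = 0.0097 * 101 = 0.9797
R = exp(-0.9797)
R = 0.3754

0.3754


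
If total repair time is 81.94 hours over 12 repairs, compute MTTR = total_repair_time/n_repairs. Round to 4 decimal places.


total_repair_time = 81.94
n_repairs = 12
MTTR = 81.94 / 12
MTTR = 6.8283

6.8283


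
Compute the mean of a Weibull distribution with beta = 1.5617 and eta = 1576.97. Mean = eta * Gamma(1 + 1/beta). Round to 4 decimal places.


beta = 1.5617, eta = 1576.97
1/beta = 0.6403
1 + 1/beta = 1.6403
Gamma(1.6403) = 0.8987
Mean = 1576.97 * 0.8987
Mean = 1417.2058

1417.2058


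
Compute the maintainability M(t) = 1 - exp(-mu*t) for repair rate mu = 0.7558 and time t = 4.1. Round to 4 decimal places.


mu = 0.7558, t = 4.1
mu * t = 0.7558 * 4.1 = 3.0988
exp(-3.0988) = 0.0451
M(t) = 1 - 0.0451
M(t) = 0.9549

0.9549


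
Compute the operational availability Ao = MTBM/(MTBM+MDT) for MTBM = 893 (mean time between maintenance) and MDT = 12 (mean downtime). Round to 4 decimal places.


MTBM = 893
MDT = 12
MTBM + MDT = 905
Ao = 893 / 905
Ao = 0.9867

0.9867


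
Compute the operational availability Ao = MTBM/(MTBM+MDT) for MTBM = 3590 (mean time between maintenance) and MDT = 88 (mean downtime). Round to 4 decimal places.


MTBM = 3590
MDT = 88
MTBM + MDT = 3678
Ao = 3590 / 3678
Ao = 0.9761

0.9761


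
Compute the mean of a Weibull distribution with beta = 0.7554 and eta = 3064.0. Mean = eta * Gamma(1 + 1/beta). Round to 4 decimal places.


beta = 0.7554, eta = 3064.0
1/beta = 1.3238
1 + 1/beta = 2.3238
Gamma(2.3238) = 1.1837
Mean = 3064.0 * 1.1837
Mean = 3626.7824

3626.7824


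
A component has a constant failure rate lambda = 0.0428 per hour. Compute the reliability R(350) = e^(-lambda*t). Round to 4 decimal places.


lambda = 0.0428
t = 350
lambda * t = 14.98
R(t) = e^(-14.98)
R(t) = 0.0

0.0


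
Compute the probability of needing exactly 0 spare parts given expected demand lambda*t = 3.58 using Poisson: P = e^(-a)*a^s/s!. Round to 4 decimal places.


a = 3.58, s = 0
e^(-a) = e^(-3.58) = 0.0279
a^s = 3.58^0 = 1.0
s! = 1
P = 0.0279 * 1.0 / 1
P = 0.0279

0.0279


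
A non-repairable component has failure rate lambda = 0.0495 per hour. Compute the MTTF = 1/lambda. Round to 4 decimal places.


lambda = 0.0495
MTTF = 1 / 0.0495
MTTF = 20.202

20.202


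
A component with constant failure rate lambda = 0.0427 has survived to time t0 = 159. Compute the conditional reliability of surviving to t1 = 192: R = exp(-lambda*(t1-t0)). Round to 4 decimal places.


lambda = 0.0427
t0 = 159, t1 = 192
t1 - t0 = 33
lambda * (t1-t0) = 0.0427 * 33 = 1.4091
R = exp(-1.4091)
R = 0.2444

0.2444


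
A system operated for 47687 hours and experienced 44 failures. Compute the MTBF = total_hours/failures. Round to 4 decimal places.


total_hours = 47687
failures = 44
MTBF = 47687 / 44
MTBF = 1083.7955

1083.7955


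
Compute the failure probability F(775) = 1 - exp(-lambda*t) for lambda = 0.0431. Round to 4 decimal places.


lambda = 0.0431, t = 775
lambda * t = 33.4025
exp(-33.4025) = 0.0
F(t) = 1 - 0.0
F(t) = 1.0

1.0


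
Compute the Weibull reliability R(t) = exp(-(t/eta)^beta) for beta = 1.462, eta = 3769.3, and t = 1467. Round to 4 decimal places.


beta = 1.462, eta = 3769.3, t = 1467
t/eta = 1467 / 3769.3 = 0.3892
(t/eta)^beta = 0.3892^1.462 = 0.2517
R(t) = exp(-0.2517)
R(t) = 0.7775

0.7775


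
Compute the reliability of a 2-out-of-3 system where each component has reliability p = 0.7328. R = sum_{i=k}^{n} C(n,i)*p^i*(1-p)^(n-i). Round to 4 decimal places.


k = 2, n = 3, p = 0.7328
i=2: C(3,2)=3 * 0.7328^2 * 0.2672^1 = 0.4305
i=3: C(3,3)=1 * 0.7328^3 * 0.2672^0 = 0.3935
R = sum of terms = 0.824

0.824


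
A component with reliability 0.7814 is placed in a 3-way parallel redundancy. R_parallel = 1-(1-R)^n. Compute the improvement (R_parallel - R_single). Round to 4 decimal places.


R_single = 0.7814, n = 3
1 - R_single = 0.2186
(1 - R_single)^n = 0.2186^3 = 0.0104
R_parallel = 1 - 0.0104 = 0.9896
Improvement = 0.9896 - 0.7814
Improvement = 0.2082

0.2082


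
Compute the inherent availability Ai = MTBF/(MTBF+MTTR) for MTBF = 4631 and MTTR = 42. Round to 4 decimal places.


MTBF = 4631
MTTR = 42
MTBF + MTTR = 4673
Ai = 4631 / 4673
Ai = 0.991

0.991


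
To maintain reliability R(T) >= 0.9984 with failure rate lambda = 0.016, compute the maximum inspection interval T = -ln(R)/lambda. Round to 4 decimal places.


R_target = 0.9984
lambda = 0.016
-ln(0.9984) = 0.0016
T = 0.0016 / 0.016
T = 0.1001

0.1001


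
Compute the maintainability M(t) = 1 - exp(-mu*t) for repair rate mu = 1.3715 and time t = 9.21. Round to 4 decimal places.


mu = 1.3715, t = 9.21
mu * t = 1.3715 * 9.21 = 12.6315
exp(-12.6315) = 0.0
M(t) = 1 - 0.0
M(t) = 1.0

1.0


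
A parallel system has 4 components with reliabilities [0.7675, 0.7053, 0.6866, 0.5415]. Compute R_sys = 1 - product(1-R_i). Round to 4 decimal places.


Components: [0.7675, 0.7053, 0.6866, 0.5415]
(1 - 0.7675) = 0.2325, running product = 0.2325
(1 - 0.7053) = 0.2947, running product = 0.0685
(1 - 0.6866) = 0.3134, running product = 0.0215
(1 - 0.5415) = 0.4585, running product = 0.0098
Product of (1-R_i) = 0.0098
R_sys = 1 - 0.0098 = 0.9902

0.9902


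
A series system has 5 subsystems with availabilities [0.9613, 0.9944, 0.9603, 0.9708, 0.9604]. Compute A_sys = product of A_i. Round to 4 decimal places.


Subsystems: [0.9613, 0.9944, 0.9603, 0.9708, 0.9604]
After subsystem 1 (A=0.9613): product = 0.9613
After subsystem 2 (A=0.9944): product = 0.9559
After subsystem 3 (A=0.9603): product = 0.918
After subsystem 4 (A=0.9708): product = 0.8912
After subsystem 5 (A=0.9604): product = 0.8559
A_sys = 0.8559

0.8559
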